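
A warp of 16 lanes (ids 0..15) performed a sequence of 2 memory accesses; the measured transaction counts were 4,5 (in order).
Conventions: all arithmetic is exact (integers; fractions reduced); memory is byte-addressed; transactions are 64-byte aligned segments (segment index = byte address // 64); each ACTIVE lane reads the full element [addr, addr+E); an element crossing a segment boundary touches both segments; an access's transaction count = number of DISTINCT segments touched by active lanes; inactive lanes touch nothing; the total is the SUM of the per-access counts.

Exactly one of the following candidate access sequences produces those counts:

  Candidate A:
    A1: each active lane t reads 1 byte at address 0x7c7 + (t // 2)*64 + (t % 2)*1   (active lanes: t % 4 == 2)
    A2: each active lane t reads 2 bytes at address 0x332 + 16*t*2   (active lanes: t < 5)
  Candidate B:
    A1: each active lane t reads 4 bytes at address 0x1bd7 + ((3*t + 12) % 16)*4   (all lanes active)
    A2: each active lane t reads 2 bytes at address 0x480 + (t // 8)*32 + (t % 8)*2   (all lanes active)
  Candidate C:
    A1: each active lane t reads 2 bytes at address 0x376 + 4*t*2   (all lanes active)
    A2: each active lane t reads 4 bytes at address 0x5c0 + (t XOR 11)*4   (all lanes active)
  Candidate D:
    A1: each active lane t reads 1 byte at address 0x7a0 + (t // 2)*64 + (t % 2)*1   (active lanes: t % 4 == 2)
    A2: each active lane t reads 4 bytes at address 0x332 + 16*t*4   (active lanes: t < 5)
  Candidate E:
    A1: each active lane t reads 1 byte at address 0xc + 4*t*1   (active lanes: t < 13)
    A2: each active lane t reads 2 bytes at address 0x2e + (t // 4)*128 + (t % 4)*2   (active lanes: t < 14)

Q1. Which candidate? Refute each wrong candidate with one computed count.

A: A2 gives 3 transactions, not 5
B: A1 gives 2 transactions, not 4
C: A1 gives 3 transactions, not 4
E: A1 gives 1 transaction, not 4
D: all counts match (4,5)

Answer: D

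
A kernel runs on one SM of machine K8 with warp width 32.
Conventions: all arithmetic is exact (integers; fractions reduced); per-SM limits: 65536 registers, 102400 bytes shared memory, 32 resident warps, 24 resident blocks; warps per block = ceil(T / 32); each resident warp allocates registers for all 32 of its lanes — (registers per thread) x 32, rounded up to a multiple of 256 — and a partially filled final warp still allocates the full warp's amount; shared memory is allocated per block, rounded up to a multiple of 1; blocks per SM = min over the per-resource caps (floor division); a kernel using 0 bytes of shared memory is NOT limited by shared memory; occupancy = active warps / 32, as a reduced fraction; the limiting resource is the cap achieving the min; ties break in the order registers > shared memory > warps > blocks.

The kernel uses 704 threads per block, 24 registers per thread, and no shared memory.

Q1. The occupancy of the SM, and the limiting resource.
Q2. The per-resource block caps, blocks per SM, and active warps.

Answer: occupancy 11/16, limited by warps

registers: 3 blocks
shared memory: no limit (kernel uses none)
warps: 1 block
blocks: 24 blocks

Answer: 1 block, 22 active warps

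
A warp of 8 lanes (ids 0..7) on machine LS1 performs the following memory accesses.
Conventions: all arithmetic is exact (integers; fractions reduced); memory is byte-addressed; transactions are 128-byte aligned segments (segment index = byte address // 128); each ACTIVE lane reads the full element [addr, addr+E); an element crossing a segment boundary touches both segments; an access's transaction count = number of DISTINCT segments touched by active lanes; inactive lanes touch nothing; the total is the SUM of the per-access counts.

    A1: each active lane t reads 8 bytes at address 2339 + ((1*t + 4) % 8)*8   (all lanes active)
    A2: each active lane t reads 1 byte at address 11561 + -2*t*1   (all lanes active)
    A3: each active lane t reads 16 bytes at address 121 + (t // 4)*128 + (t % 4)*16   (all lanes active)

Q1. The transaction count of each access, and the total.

A1: 1 transaction
A2: 1 transaction
A3: 3 transactions

Answer: 1,1,3; total 5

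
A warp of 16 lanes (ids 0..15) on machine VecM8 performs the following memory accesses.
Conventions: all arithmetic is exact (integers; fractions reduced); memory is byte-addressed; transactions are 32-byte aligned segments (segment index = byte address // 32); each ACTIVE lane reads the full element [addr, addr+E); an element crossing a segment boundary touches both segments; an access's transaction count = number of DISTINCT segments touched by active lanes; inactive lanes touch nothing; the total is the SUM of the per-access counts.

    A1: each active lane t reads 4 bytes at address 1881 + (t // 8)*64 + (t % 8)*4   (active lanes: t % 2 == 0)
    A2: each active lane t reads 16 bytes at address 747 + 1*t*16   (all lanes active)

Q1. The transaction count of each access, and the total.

A1: 4 transactions
A2: 9 transactions

Answer: 4,9; total 13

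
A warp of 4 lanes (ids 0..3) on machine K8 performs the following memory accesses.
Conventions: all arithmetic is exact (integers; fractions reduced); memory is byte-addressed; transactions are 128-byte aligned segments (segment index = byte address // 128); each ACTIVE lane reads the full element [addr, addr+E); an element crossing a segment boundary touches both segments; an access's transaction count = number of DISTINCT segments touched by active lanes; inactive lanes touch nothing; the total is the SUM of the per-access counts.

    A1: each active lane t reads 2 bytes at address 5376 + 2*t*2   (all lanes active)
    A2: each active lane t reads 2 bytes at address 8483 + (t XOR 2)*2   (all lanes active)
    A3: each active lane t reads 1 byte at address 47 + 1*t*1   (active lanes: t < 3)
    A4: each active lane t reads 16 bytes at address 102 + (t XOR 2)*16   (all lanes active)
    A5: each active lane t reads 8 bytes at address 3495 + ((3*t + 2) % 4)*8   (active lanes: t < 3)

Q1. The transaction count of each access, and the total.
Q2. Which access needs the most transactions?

A1: 1 transaction
A2: 1 transaction
A3: 1 transaction
A4: 2 transactions
A5: 1 transaction

Answer: 1,1,1,2,1; total 6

Answer: A4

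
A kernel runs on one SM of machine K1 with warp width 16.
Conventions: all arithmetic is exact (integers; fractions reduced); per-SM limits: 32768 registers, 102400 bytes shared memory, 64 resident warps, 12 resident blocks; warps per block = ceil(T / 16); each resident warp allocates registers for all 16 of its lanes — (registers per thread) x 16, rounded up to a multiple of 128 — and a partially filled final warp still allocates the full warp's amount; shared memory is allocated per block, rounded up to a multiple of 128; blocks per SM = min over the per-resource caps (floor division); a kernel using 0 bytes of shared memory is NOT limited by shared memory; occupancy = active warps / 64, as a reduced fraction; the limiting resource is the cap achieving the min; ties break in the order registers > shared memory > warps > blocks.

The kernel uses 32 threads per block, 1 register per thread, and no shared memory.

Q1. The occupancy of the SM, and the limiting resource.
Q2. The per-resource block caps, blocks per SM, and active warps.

Answer: occupancy 3/8, limited by blocks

registers: 128 blocks
shared memory: no limit (kernel uses none)
warps: 32 blocks
blocks: 12 blocks

Answer: 12 blocks, 24 active warps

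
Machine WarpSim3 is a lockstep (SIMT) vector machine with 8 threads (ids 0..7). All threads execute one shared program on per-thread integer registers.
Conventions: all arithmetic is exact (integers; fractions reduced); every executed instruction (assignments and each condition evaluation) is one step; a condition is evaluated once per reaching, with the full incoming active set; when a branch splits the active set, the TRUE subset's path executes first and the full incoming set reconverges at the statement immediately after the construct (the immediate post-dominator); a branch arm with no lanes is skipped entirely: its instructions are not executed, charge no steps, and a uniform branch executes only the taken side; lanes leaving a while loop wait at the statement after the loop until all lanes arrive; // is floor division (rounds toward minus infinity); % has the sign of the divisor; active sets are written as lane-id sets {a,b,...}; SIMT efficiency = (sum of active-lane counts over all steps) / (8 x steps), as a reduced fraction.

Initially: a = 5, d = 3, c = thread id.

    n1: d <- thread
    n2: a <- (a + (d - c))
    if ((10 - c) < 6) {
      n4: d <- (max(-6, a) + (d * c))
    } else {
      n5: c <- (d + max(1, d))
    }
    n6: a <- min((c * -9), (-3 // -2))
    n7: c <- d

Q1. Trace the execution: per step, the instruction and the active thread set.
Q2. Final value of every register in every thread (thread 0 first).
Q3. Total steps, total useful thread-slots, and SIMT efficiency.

step 0: d <- thread                  {0,1,2,3,4,5,6,7}
step 1: a <- (a + (d - c))           {0,1,2,3,4,5,6,7}
step 2: eval ((10 - c) < 6)          {0,1,2,3,4,5,6,7}
step 3: d <- (max(-6, a) + (d * c))  {5,6,7}
step 4: c <- (d + max(1, d))         {0,1,2,3,4}
step 5: a <- min((c * -9), (-3 // -2)) {0,1,2,3,4,5,6,7}
step 6: c <- d                       {0,1,2,3,4,5,6,7}

Answer: 7 steps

a: -9,-18,-36,-54,-72,-45,-54,-63
d: 0,1,2,3,4,30,41,54
c: 0,1,2,3,4,30,41,54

steps = 7; useful = 48; efficiency = 48/56 = 6/7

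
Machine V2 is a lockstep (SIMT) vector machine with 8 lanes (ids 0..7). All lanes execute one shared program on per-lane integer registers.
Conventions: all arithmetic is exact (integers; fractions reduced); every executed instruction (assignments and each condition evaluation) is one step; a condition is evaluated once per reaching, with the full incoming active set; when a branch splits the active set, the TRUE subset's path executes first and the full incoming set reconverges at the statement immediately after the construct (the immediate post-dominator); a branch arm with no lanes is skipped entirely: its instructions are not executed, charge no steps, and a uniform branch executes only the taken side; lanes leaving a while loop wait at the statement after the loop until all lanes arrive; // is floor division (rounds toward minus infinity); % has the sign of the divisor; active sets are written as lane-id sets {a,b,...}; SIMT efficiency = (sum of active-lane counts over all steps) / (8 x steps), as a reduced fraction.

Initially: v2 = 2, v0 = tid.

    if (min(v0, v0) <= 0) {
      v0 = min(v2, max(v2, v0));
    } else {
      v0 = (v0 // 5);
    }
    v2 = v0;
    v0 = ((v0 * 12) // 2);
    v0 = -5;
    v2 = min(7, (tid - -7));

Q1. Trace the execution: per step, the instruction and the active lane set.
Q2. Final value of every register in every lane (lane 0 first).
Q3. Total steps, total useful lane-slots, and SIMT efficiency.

step 0: eval (min(v0, v0) <= 0)      {0,1,2,3,4,5,6,7}
step 1: v0 <- min(v2, max(v2, v0))   {0}
step 2: v0 <- (v0 // 5)              {1,2,3,4,5,6,7}
step 3: v2 <- v0                     {0,1,2,3,4,5,6,7}
step 4: v0 <- ((v0 * 12) // 2)       {0,1,2,3,4,5,6,7}
step 5: v0 <- -5                     {0,1,2,3,4,5,6,7}
step 6: v2 <- min(7, (tid - -7))     {0,1,2,3,4,5,6,7}

Answer: 7 steps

v2: 7,7,7,7,7,7,7,7
v0: -5,-5,-5,-5,-5,-5,-5,-5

steps = 7; useful = 48; efficiency = 48/56 = 6/7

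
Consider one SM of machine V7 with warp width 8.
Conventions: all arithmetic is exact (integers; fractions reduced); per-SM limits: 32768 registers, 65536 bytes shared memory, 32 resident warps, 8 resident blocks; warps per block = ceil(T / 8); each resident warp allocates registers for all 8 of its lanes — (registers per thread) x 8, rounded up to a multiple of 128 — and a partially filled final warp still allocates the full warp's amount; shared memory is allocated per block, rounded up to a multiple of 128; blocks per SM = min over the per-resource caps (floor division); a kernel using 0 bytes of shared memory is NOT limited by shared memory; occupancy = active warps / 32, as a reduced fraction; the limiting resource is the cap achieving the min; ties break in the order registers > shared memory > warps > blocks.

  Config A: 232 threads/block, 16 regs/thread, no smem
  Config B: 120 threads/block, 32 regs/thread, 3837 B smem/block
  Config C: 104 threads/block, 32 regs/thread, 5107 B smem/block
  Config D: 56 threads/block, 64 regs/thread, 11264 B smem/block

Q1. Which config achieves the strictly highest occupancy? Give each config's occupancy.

occupancies: A 29/32, B 15/16, C 13/16, D 7/8

Answer: B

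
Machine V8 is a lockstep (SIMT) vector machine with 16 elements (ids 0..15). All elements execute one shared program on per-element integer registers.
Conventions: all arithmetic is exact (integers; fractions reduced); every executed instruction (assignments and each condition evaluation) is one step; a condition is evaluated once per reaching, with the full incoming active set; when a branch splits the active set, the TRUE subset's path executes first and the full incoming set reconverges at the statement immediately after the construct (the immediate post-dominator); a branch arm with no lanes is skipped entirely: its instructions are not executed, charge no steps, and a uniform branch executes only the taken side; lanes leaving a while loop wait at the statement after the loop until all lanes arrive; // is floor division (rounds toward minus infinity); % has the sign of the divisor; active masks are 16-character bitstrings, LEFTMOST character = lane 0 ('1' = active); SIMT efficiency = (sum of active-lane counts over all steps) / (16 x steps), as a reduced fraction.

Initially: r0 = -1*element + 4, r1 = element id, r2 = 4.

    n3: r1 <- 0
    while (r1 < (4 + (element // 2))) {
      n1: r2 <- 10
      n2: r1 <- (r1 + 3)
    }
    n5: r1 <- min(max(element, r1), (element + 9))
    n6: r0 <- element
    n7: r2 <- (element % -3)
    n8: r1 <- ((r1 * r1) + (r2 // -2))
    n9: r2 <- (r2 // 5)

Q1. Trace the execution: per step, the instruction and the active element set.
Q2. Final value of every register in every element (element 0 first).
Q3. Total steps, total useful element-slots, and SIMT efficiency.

step 0: r1 <- 0                      1111111111111111
step 1: eval (r1 < (4 + (element // 2))) 1111111111111111
step 2: r2 <- 10                     1111111111111111
step 3: r1 <- (r1 + 3)               1111111111111111
step 4: eval (r1 < (4 + (element // 2))) 1111111111111111
step 5: r2 <- 10                     1111111111111111
step 6: r1 <- (r1 + 3)               1111111111111111
step 7: eval (r1 < (4 + (element // 2))) 1111111111111111
step 8: r2 <- 10                     0000001111111111
step 9: r1 <- (r1 + 3)               0000001111111111
step 10: eval (r1 < (4 + (element // 2))) 0000001111111111
step 11: r2 <- 10                     0000000000001111
step 12: r1 <- (r1 + 3)               0000000000001111
step 13: eval (r1 < (4 + (element // 2))) 0000000000001111
step 14: r1 <- min(max(element, r1), (element + 9)) 1111111111111111
step 15: r0 <- element                1111111111111111
step 16: r2 <- (element % -3)         1111111111111111
step 17: r1 <- ((r1 * r1) + (r2 // -2)) 1111111111111111
step 18: r2 <- (r2 // 5)              1111111111111111

Answer: 19 steps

r0: 0,1,2,3,4,5,6,7,8,9,10,11,12,13,14,15
r1: 36,37,36,36,37,36,81,82,81,81,101,121,144,170,196,225
r2: 0,-1,-1,0,-1,-1,0,-1,-1,0,-1,-1,0,-1,-1,0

steps = 19; useful = 250; efficiency = 250/304 = 125/152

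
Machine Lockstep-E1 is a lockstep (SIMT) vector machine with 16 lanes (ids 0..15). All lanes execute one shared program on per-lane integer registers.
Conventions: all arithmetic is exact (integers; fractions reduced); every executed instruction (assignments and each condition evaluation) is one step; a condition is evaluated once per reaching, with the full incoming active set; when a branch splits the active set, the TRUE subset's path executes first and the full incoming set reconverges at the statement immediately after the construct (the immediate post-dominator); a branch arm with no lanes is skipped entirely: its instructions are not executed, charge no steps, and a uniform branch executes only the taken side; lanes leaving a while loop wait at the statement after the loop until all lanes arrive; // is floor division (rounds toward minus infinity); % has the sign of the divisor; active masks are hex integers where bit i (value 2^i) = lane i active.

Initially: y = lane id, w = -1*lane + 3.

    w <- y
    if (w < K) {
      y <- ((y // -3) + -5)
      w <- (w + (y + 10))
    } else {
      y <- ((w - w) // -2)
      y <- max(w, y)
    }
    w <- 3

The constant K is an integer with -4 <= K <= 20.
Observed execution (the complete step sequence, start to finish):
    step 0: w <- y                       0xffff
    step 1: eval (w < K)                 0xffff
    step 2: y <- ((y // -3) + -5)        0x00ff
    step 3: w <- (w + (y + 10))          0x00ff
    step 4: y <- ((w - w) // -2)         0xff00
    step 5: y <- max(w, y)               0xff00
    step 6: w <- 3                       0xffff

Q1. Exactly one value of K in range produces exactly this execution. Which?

Answer: K = 8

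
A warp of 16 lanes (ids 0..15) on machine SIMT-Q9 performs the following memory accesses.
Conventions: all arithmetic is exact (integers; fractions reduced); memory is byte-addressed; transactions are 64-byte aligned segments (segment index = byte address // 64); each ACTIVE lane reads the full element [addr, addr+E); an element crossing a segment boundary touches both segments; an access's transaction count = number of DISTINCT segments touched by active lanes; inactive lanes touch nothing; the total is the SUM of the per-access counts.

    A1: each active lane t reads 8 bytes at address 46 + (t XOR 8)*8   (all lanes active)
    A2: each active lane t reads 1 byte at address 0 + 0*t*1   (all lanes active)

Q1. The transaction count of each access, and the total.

A1: 3 transactions
A2: 1 transaction

Answer: 3,1; total 4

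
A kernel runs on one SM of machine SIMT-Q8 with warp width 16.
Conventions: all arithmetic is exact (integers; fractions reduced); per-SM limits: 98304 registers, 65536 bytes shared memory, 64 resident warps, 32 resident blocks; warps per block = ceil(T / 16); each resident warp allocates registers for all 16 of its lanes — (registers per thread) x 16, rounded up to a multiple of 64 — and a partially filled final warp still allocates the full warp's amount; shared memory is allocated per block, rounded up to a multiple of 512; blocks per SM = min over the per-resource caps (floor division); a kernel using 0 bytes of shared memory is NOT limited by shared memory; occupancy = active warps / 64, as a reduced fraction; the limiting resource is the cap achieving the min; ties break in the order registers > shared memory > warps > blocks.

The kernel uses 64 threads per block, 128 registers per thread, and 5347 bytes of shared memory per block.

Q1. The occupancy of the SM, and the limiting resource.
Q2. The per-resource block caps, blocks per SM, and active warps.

Answer: occupancy 11/16, limited by shared memory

registers: 12 blocks
shared memory: 11 blocks
warps: 16 blocks
blocks: 32 blocks

Answer: 11 blocks, 44 active warps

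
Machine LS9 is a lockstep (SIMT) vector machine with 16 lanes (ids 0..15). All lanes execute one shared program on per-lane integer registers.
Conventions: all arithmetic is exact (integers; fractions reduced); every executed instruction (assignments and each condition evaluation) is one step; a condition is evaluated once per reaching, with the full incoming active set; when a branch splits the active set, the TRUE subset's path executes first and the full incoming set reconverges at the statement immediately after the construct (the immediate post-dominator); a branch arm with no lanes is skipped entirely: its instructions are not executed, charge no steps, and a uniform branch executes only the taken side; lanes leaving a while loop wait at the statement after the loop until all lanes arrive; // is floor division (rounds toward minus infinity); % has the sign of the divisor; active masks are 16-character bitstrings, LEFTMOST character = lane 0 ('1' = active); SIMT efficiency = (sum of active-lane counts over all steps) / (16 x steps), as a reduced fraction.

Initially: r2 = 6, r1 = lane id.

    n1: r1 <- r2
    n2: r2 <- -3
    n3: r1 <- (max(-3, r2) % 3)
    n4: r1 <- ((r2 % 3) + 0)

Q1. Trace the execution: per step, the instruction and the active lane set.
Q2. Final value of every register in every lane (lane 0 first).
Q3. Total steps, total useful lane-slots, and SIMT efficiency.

step 0: r1 <- r2                     1111111111111111
step 1: r2 <- -3                     1111111111111111
step 2: r1 <- (max(-3, r2) % 3)      1111111111111111
step 3: r1 <- ((r2 % 3) + 0)         1111111111111111

Answer: 4 steps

r2: -3,-3,-3,-3,-3,-3,-3,-3,-3,-3,-3,-3,-3,-3,-3,-3
r1: 0,0,0,0,0,0,0,0,0,0,0,0,0,0,0,0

steps = 4; useful = 64; efficiency = 64/64 = 1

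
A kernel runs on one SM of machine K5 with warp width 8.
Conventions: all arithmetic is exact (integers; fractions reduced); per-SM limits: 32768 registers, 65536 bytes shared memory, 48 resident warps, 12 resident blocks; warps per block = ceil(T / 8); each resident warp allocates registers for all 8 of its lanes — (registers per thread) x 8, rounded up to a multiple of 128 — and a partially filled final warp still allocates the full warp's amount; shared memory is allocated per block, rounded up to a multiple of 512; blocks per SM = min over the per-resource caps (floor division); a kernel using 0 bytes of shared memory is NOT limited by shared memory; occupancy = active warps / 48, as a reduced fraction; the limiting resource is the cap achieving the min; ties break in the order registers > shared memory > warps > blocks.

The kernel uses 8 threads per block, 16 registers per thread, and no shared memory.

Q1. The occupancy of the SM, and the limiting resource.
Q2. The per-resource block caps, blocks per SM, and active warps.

Answer: occupancy 1/4, limited by blocks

registers: 256 blocks
shared memory: no limit (kernel uses none)
warps: 48 blocks
blocks: 12 blocks

Answer: 12 blocks, 12 active warps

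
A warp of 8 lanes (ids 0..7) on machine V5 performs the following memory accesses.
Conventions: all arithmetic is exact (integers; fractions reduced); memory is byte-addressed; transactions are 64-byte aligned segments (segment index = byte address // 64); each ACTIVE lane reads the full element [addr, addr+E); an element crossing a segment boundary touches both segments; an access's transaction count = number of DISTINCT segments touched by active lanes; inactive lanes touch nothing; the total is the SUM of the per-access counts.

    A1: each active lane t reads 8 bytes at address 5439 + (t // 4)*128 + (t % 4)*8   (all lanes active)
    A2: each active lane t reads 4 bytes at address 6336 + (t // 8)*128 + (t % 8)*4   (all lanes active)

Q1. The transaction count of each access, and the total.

A1: 4 transactions
A2: 1 transaction

Answer: 4,1; total 5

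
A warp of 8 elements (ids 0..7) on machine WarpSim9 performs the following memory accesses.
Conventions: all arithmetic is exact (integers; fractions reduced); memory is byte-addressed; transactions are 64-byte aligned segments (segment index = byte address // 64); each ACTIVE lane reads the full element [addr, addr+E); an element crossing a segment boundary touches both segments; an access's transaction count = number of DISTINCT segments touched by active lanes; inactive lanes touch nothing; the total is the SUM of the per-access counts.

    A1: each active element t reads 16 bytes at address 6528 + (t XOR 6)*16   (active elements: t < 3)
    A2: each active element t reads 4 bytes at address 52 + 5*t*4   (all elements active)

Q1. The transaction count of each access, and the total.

A1: 1 transaction
A2: 4 transactions

Answer: 1,4; total 5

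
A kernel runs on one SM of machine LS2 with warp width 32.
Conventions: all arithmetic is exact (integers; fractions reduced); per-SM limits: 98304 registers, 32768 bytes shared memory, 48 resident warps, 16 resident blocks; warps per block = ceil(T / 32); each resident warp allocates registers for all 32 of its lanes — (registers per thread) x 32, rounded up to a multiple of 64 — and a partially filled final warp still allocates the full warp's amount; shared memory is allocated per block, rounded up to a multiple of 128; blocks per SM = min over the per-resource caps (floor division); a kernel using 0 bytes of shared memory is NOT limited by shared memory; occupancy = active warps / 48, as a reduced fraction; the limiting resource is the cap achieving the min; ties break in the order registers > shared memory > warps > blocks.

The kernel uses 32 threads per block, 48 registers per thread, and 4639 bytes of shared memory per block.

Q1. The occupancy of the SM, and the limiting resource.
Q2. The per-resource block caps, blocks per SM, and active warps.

Answer: occupancy 1/8, limited by shared memory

registers: 64 blocks
shared memory: 6 blocks
warps: 48 blocks
blocks: 16 blocks

Answer: 6 blocks, 6 active warps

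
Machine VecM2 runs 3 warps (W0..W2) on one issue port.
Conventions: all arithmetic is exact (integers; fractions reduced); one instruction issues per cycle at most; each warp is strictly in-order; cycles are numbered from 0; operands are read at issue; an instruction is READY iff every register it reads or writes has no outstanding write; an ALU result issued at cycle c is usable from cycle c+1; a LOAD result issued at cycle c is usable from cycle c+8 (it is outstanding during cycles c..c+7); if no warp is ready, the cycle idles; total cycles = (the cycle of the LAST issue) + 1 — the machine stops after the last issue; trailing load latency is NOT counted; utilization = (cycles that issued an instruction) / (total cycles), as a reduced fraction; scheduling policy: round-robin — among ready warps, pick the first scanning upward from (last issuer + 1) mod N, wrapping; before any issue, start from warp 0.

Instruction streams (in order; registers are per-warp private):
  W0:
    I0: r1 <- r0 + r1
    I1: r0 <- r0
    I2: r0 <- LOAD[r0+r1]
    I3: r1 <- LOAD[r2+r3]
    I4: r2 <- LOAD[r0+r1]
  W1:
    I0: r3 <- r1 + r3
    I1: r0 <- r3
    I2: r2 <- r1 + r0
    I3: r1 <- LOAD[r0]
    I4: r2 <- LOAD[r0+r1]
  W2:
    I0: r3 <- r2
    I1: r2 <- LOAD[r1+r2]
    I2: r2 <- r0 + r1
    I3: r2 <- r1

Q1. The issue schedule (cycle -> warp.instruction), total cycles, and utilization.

cycle 0: W0.I0
cycle 1: W1.I0
cycle 2: W2.I0
cycle 3: W0.I1
cycle 4: W1.I1
cycle 5: W2.I1
cycle 6: W0.I2
cycle 7: W1.I2
cycle 8: W0.I3
cycle 9: W1.I3
cycle 10: idle
cycle 11: idle
cycle 12: idle
cycle 13: W2.I2
cycle 14: W2.I3
cycle 15: idle
cycle 16: W0.I4
cycle 17: W1.I4

Answer: 18 cycles, utilization 7/9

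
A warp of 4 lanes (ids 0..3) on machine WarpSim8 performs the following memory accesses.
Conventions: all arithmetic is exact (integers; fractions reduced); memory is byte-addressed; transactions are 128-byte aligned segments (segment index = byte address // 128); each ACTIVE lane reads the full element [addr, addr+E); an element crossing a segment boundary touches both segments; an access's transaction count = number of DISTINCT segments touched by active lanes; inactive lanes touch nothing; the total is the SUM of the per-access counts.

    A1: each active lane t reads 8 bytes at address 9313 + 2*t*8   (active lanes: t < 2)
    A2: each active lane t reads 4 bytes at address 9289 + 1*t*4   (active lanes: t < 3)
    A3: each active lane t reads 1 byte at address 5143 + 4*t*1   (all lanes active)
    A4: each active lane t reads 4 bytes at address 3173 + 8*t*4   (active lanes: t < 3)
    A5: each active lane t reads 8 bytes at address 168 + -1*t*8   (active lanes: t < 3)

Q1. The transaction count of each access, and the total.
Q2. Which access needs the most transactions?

A1: 1 transaction
A2: 1 transaction
A3: 1 transaction
A4: 2 transactions
A5: 1 transaction

Answer: 1,1,1,2,1; total 6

Answer: A4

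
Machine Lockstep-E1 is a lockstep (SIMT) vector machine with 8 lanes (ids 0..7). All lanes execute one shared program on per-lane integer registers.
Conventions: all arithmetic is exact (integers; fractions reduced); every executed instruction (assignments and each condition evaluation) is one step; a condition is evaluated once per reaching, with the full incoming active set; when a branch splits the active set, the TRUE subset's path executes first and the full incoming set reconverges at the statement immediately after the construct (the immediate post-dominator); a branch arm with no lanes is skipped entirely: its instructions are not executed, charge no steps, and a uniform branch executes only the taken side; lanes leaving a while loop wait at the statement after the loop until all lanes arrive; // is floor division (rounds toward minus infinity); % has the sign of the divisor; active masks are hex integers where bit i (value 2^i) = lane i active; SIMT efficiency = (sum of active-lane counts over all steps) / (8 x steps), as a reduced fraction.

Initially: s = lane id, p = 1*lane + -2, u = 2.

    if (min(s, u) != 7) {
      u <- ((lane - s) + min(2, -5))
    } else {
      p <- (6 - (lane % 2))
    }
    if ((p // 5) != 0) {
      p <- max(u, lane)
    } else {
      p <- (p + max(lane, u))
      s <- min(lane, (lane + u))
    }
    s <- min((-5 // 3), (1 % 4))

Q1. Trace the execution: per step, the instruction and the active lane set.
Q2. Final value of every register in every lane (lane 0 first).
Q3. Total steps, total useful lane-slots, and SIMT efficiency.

step 0: eval (min(s, u) != 7)        0xff
step 1: u <- ((lane - s) + min(2, -5)) 0xff
step 2: eval ((p // 5) != 0)         0xff
step 3: p <- max(u, lane)            0x83
step 4: p <- (p + max(lane, u))      0x7c
step 5: s <- min(lane, (lane + u))   0x7c
step 6: s <- min((-5 // 3), (1 % 4)) 0xff

Answer: 7 steps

s: -2,-2,-2,-2,-2,-2,-2,-2
p: 0,1,2,4,6,8,10,7
u: -5,-5,-5,-5,-5,-5,-5,-5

steps = 7; useful = 45; efficiency = 45/56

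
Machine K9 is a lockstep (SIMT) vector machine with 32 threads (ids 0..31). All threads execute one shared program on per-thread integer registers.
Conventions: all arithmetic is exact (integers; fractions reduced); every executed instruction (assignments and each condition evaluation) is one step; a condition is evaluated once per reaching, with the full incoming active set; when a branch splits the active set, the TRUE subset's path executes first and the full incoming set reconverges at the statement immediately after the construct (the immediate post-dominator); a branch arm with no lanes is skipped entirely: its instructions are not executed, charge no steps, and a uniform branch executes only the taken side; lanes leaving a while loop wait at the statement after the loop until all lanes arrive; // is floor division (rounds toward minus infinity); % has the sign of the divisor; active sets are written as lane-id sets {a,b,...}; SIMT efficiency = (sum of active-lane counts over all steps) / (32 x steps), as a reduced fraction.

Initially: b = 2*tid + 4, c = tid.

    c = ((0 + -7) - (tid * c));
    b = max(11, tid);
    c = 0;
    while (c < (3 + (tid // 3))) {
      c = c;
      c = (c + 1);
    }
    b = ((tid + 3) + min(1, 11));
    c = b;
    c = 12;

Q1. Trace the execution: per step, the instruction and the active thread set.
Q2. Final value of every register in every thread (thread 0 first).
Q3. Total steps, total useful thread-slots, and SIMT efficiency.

step 0: c <- ((0 + -7) - (tid * c))  {0,1,2,3,4,5,6,7,8,9,10,11,12,13,14,15,16,17,18,19,20,21,22,23,24,25,26,27,28,29,30,31}
step 1: b <- max(11, tid)            {0,1,2,3,4,5,6,7,8,9,10,11,12,13,14,15,16,17,18,19,20,21,22,23,24,25,26,27,28,29,30,31}
step 2: c <- 0                       {0,1,2,3,4,5,6,7,8,9,10,11,12,13,14,15,16,17,18,19,20,21,22,23,24,25,26,27,28,29,30,31}
step 3: eval (c < (3 + (tid // 3)))  {0,1,2,3,4,5,6,7,8,9,10,11,12,13,14,15,16,17,18,19,20,21,22,23,24,25,26,27,28,29,30,31}
step 4: c <- c                       {0,1,2,3,4,5,6,7,8,9,10,11,12,13,14,15,16,17,18,19,20,21,22,23,24,25,26,27,28,29,30,31}
step 5: c <- (c + 1)                 {0,1,2,3,4,5,6,7,8,9,10,11,12,13,14,15,16,17,18,19,20,21,22,23,24,25,26,27,28,29,30,31}
step 6: eval (c < (3 + (tid // 3)))  {0,1,2,3,4,5,6,7,8,9,10,11,12,13,14,15,16,17,18,19,20,21,22,23,24,25,26,27,28,29,30,31}
step 7: c <- c                       {0,1,2,3,4,5,6,7,8,9,10,11,12,13,14,15,16,17,18,19,20,21,22,23,24,25,26,27,28,29,30,31}
step 8: c <- (c + 1)                 {0,1,2,3,4,5,6,7,8,9,10,11,12,13,14,15,16,17,18,19,20,21,22,23,24,25,26,27,28,29,30,31}
step 9: eval (c < (3 + (tid // 3)))  {0,1,2,3,4,5,6,7,8,9,10,11,12,13,14,15,16,17,18,19,20,21,22,23,24,25,26,27,28,29,30,31}
step 10: c <- c                       {0,1,2,3,4,5,6,7,8,9,10,11,12,13,14,15,16,17,18,19,20,21,22,23,24,25,26,27,28,29,30,31}
step 11: c <- (c + 1)                 {0,1,2,3,4,5,6,7,8,9,10,11,12,13,14,15,16,17,18,19,20,21,22,23,24,25,26,27,28,29,30,31}
step 12: eval (c < (3 + (tid // 3)))  {0,1,2,3,4,5,6,7,8,9,10,11,12,13,14,15,16,17,18,19,20,21,22,23,24,25,26,27,28,29,30,31}
step 13: c <- c                       {3,4,5,6,7,8,9,10,11,12,13,14,15,16,17,18,19,20,21,22,23,24,25,26,27,28,29,30,31}
step 14: c <- (c + 1)                 {3,4,5,6,7,8,9,10,11,12,13,14,15,16,17,18,19,20,21,22,23,24,25,26,27,28,29,30,31}
step 15: eval (c < (3 + (tid // 3)))  {3,4,5,6,7,8,9,10,11,12,13,14,15,16,17,18,19,20,21,22,23,24,25,26,27,28,29,30,31}
step 16: c <- c                       {6,7,8,9,10,11,12,13,14,15,16,17,18,19,20,21,22,23,24,25,26,27,28,29,30,31}
step 17: c <- (c + 1)                 {6,7,8,9,10,11,12,13,14,15,16,17,18,19,20,21,22,23,24,25,26,27,28,29,30,31}
step 18: eval (c < (3 + (tid // 3)))  {6,7,8,9,10,11,12,13,14,15,16,17,18,19,20,21,22,23,24,25,26,27,28,29,30,31}
step 19: c <- c                       {9,10,11,12,13,14,15,16,17,18,19,20,21,22,23,24,25,26,27,28,29,30,31}
step 20: c <- (c + 1)                 {9,10,11,12,13,14,15,16,17,18,19,20,21,22,23,24,25,26,27,28,29,30,31}
step 21: eval (c < (3 + (tid // 3)))  {9,10,11,12,13,14,15,16,17,18,19,20,21,22,23,24,25,26,27,28,29,30,31}
step 22: c <- c                       {12,13,14,15,16,17,18,19,20,21,22,23,24,25,26,27,28,29,30,31}
step 23: c <- (c + 1)                 {12,13,14,15,16,17,18,19,20,21,22,23,24,25,26,27,28,29,30,31}
step 24: eval (c < (3 + (tid // 3)))  {12,13,14,15,16,17,18,19,20,21,22,23,24,25,26,27,28,29,30,31}
step 25: c <- c                       {15,16,17,18,19,20,21,22,23,24,25,26,27,28,29,30,31}
step 26: c <- (c + 1)                 {15,16,17,18,19,20,21,22,23,24,25,26,27,28,29,30,31}
step 27: eval (c < (3 + (tid // 3)))  {15,16,17,18,19,20,21,22,23,24,25,26,27,28,29,30,31}
step 28: c <- c                       {18,19,20,21,22,23,24,25,26,27,28,29,30,31}
step 29: c <- (c + 1)                 {18,19,20,21,22,23,24,25,26,27,28,29,30,31}
step 30: eval (c < (3 + (tid // 3)))  {18,19,20,21,22,23,24,25,26,27,28,29,30,31}
step 31: c <- c                       {21,22,23,24,25,26,27,28,29,30,31}
step 32: c <- (c + 1)                 {21,22,23,24,25,26,27,28,29,30,31}
step 33: eval (c < (3 + (tid // 3)))  {21,22,23,24,25,26,27,28,29,30,31}
step 34: c <- c                       {24,25,26,27,28,29,30,31}
step 35: c <- (c + 1)                 {24,25,26,27,28,29,30,31}
step 36: eval (c < (3 + (tid // 3)))  {24,25,26,27,28,29,30,31}
step 37: c <- c                       {27,28,29,30,31}
step 38: c <- (c + 1)                 {27,28,29,30,31}
step 39: eval (c < (3 + (tid // 3)))  {27,28,29,30,31}
step 40: c <- c                       {30,31}
step 41: c <- (c + 1)                 {30,31}
step 42: eval (c < (3 + (tid // 3)))  {30,31}
step 43: b <- ((tid + 3) + min(1, 11)) {0,1,2,3,4,5,6,7,8,9,10,11,12,13,14,15,16,17,18,19,20,21,22,23,24,25,26,27,28,29,30,31}
step 44: c <- b                       {0,1,2,3,4,5,6,7,8,9,10,11,12,13,14,15,16,17,18,19,20,21,22,23,24,25,26,27,28,29,30,31}
step 45: c <- 12                      {0,1,2,3,4,5,6,7,8,9,10,11,12,13,14,15,16,17,18,19,20,21,22,23,24,25,26,27,28,29,30,31}

Answer: 46 steps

b: 4,5,6,7,8,9,10,11,12,13,14,15,16,17,18,19,20,21,22,23,24,25,26,27,28,29,30,31,32,33,34,35
c: 12,12,12,12,12,12,12,12,12,12,12,12,12,12,12,12,12,12,12,12,12,12,12,12,12,12,12,12,12,12,12,12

steps = 46; useful = 977; efficiency = 977/1472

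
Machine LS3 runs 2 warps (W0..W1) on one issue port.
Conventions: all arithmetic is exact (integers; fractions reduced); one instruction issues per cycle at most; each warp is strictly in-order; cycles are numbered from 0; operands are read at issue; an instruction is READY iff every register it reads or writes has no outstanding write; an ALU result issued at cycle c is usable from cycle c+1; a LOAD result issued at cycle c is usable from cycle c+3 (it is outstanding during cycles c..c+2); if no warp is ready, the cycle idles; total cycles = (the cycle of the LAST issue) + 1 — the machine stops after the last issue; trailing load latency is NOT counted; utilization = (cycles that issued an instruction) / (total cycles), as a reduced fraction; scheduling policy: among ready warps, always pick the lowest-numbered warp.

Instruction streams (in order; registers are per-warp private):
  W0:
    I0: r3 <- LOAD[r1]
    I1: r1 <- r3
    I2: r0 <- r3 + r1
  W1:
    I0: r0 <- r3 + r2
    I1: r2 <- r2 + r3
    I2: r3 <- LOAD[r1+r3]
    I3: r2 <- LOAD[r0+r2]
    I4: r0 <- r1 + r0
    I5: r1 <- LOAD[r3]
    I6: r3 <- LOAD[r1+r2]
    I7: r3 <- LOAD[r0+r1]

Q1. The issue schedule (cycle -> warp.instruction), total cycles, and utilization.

cycle 0: W0.I0
cycle 1: W1.I0
cycle 2: W1.I1
cycle 3: W0.I1
cycle 4: W0.I2
cycle 5: W1.I2
cycle 6: W1.I3
cycle 7: W1.I4
cycle 8: W1.I5
cycle 9: idle
cycle 10: idle
cycle 11: W1.I6
cycle 12: idle
cycle 13: idle
cycle 14: W1.I7

Answer: 15 cycles, utilization 11/15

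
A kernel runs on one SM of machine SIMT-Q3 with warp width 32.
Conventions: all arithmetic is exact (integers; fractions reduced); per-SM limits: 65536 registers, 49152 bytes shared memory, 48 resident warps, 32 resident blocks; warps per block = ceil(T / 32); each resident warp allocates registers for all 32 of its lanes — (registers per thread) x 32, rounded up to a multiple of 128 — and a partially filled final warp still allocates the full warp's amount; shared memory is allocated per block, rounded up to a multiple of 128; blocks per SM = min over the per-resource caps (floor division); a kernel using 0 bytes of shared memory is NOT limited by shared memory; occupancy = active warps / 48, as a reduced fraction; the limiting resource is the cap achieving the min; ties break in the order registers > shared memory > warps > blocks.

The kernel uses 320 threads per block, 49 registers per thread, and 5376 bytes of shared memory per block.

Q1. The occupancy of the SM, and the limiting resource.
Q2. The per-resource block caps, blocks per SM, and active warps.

Answer: occupancy 5/8, limited by registers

registers: 3 blocks
shared memory: 9 blocks
warps: 4 blocks
blocks: 32 blocks

Answer: 3 blocks, 30 active warps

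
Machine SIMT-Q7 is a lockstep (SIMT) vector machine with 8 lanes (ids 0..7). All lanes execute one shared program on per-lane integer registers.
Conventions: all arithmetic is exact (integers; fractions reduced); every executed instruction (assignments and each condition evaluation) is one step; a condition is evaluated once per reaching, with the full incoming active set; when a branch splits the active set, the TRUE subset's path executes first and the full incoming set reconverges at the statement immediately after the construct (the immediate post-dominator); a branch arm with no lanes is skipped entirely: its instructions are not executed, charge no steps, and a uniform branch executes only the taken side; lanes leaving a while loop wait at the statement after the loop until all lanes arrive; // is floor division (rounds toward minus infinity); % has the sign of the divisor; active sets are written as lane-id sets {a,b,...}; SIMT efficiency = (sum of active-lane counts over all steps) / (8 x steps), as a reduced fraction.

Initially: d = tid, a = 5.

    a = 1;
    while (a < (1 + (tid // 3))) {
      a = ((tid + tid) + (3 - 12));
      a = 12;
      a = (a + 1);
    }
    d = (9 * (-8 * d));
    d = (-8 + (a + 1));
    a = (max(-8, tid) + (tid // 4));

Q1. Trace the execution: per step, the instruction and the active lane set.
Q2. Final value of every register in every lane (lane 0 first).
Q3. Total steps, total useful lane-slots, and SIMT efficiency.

step 0: a <- 1                       {0,1,2,3,4,5,6,7}
step 1: eval (a < (1 + (tid // 3)))  {0,1,2,3,4,5,6,7}
step 2: a <- ((tid + tid) + (3 - 12)) {3,4,5,6,7}
step 3: a <- 12                      {3,4,5,6,7}
step 4: a <- (a + 1)                 {3,4,5,6,7}
step 5: eval (a < (1 + (tid // 3)))  {3,4,5,6,7}
step 6: d <- (9 * (-8 * d))          {0,1,2,3,4,5,6,7}
step 7: d <- (-8 + (a + 1))          {0,1,2,3,4,5,6,7}
step 8: a <- (max(-8, tid) + (tid // 4)) {0,1,2,3,4,5,6,7}

Answer: 9 steps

d: -6,-6,-6,6,6,6,6,6
a: 0,1,2,3,5,6,7,8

steps = 9; useful = 60; efficiency = 60/72 = 5/6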